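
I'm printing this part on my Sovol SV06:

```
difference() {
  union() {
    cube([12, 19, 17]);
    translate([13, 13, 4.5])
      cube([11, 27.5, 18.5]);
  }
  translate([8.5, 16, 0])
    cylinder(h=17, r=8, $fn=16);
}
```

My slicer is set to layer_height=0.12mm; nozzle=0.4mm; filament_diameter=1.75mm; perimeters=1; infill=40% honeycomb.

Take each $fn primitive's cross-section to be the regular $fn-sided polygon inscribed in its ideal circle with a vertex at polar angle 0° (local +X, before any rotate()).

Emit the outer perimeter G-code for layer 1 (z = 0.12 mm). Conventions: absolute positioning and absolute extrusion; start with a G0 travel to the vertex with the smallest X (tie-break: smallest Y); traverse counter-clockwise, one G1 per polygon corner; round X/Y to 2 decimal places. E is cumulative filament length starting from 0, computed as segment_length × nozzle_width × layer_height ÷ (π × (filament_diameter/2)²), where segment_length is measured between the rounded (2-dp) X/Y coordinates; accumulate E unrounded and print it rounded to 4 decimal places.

At z = 0.12 mm: the 12×19 cube contributes its full rectangle; the cube at (13, 13) is not intersected at this z (z outside [4.5, 23]); Combining (union): only the 12×19 cube is present, so the union is just that shape — 1 connected region; the cylinder at (8.5, 16): section is a regular 16-gon, circumradius r=8; After the difference (first − rest): starting from that combined region, the r=8 cylinder at (8.5, 16) partially overlaps it — only the 109.32 mm² overlap (of its 195.93 mm²) is removed, clipping the outline — 1 connected region. The outline is a single polygon with 11 vertices. Extrusion per mm of travel: 0.4 × 0.12 / (π × 0.875²) = 0.019956. Accumulating E over each segment gives final E = 1.2012.

G0 X0.00 Y0.00 Z0.12
G1 X12.00 Y0.00 E0.2395
G1 X12.00 Y8.90 E0.4171
G1 X11.56 Y8.61 E0.4276
G1 X8.50 Y8.00 E0.4899
G1 X5.44 Y8.61 E0.5521
G1 X2.84 Y10.34 E0.6145
G1 X1.11 Y12.94 E0.6768
G1 X0.50 Y16.00 E0.7390
G1 X1.10 Y19.00 E0.8001
G1 X0.00 Y19.00 E0.8220
G1 X0.00 Y0.00 E1.2012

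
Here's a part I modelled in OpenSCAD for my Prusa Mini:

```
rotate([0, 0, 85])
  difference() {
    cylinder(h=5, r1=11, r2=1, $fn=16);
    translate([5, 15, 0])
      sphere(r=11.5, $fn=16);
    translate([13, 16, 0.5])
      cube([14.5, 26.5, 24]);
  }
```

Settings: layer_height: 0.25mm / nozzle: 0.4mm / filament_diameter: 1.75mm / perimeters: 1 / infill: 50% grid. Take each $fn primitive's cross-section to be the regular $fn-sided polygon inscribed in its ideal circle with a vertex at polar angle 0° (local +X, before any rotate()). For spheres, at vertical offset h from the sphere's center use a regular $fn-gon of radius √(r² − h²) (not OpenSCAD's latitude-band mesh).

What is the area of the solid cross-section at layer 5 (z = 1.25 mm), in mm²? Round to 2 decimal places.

190.76 mm²

At z = 1.25 mm: the cone contributes a regular 16-gon of circumradius 8.500 (interpolated between r1=11 and r2=1 at t=0.250) (area = (16/2)·8.500²·sin(360°/16) = 221.19 mm²); the sphere at (5, 15): section is a regular 16-gon, circumradius = √(r²−h²) = √(11.5²−1.25²) = 11.432 (area = (16/2)·11.432²·sin(360°/16) = 400.10 mm²); the 14.5×26.5 cube at (13, 16) contributes its full rectangle (area 384.25 mm²); Subtracting the remaining from the first: starting from the cone (221.19 mm²), the r=11.5 sphere at (5, 15) partially overlaps it — only the 30.43 mm² overlap (of its 400.10 mm²) is removed, clipping the outline; the 14.5×26.5 cube at (13, 16) misses the remaining region (no effect) — area = 190.76 mm²; (rotated 85° about Z; rotation is an isometry so areas/perimeters/island counts are preserved). Overall, the cross-section is a single solid region. Net area = 190.76 mm².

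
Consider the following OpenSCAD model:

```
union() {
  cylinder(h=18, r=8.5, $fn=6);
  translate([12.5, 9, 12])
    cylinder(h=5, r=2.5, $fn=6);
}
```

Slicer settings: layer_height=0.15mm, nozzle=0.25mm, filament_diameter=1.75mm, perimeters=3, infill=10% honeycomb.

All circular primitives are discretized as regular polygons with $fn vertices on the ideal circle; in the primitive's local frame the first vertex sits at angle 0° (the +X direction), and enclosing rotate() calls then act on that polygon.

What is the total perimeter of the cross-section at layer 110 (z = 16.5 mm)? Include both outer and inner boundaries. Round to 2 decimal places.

66.00 mm

At z = 16.5 mm: the r=8.5 cylinder contributes a regular 6-gon of circumradius 8.5 (perimeter = 2·6·8.500·sin(180°/6) = 51.00 mm); the r=2.5 cylinder at (12.5, 9) gives a regular 6-gon of circumradius 2.5 (constant along its height) (perimeter = 2·6·2.500·sin(180°/6) = 15.00 mm); Merging all regions: the 2 present regions are separate (no shared area or edge), so areas and boundary lengths simply add and each stays a separate island — boundary = 66.00 mm. Overall, the cross-section has 2 separate islands. Total boundary length (outer) = 66.00 mm.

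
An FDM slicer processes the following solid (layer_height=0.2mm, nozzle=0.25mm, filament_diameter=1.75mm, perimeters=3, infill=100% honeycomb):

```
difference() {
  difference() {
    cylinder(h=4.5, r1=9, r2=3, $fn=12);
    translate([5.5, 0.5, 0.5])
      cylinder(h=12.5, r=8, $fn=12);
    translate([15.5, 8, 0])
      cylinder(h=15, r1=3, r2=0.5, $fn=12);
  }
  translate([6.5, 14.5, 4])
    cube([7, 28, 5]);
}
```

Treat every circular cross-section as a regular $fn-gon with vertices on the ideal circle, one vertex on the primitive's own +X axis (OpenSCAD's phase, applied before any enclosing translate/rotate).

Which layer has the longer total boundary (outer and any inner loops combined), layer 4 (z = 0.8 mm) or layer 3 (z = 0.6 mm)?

Layer 4 (z = 0.8): the cone: at t=0.178 of its height the radius interpolates to r₁+(r₂−r₁)t = 7.933, giving a regular 12-gon of that circumradius (perimeter = 2·12·7.933·sin(180°/12) = 49.28 mm); the r=8 cylinder at (5.5, 0.5) gives a regular 12-gon of circumradius 8 (constant along its height) (perimeter = 2·12·8.000·sin(180°/12) = 49.69 mm); the cone at (15.5, 8): at t=0.053 of its height the radius interpolates to r₁+(r₂−r₁)t = 2.867, giving a regular 12-gon of that circumradius (perimeter = 2·12·2.867·sin(180°/12) = 17.81 mm); After the difference (first − rest): starting from the cone, the r=8 cylinder at (5.5, 0.5) partially overlaps it — only the 106.35 mm² overlap (of its 192.00 mm²) is removed, clipping the outline; the cone at (15.5, 8) misses the remaining region (no effect) — boundary = 48.97 mm; the cube at (6.5, 14.5) is not intersected at this z (z outside [4, 9]); Subtracting the remaining from the first: none of the subtracted shapes is present at this height, so the result so far is unchanged — boundary = 48.97 mm. So its perimeter = 48.97 mm. Layer 3 (z = 0.6): the cone: at t=0.133 of its height the radius interpolates to r₁+(r₂−r₁)t = 8.200, giving a regular 12-gon of that circumradius (perimeter = 2·12·8.200·sin(180°/12) = 50.94 mm); the r=8 cylinder at (5.5, 0.5) contributes a regular 12-gon of circumradius 8 (perimeter = 2·12·8.000·sin(180°/12) = 49.69 mm); the cone at (15.5, 8): at t=0.040 of its height the radius interpolates to r₁+(r₂−r₁)t = 2.900, giving a regular 12-gon of that circumradius (perimeter = 2·12·2.900·sin(180°/12) = 18.01 mm); After the difference (first − rest): starting from the cone, the r=8 cylinder at (5.5, 0.5) partially overlaps it — only the 111.27 mm² overlap (of its 192.00 mm²) is removed, clipping the outline; the cone at (15.5, 8) misses the remaining region (no effect) — boundary = 51.86 mm; the cube at (6.5, 14.5) does not reach this height (z outside [4, 9]); After the difference (first − rest): none of the subtracted shapes is present at this height, so the result so far is unchanged — boundary = 51.86 mm. So its perimeter = 51.86 mm. Layer 3 is larger (51.86 vs 48.97 mm).

layer 3 (z = 0.6 mm)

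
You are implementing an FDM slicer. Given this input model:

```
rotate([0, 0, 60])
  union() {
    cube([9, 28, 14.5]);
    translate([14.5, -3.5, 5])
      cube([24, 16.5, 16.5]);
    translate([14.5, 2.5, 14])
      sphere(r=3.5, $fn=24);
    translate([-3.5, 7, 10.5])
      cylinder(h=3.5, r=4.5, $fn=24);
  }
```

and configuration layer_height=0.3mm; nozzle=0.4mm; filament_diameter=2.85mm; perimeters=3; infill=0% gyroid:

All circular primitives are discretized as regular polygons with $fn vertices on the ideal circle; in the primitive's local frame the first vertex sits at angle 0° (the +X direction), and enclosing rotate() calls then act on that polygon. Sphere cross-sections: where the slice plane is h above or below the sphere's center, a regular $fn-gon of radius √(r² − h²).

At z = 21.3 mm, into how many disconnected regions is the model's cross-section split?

At z = 21.3 mm: the cube is absent (z outside [0, 14.5]); the cube at (14.5, -3.5) (footprint 24×16.5) is included at this height; the sphere at (14.5, 2.5) is not intersected at this z (|z−center|=7.300 > r=3.5); the cylinder at (-3.5, 7) is not intersected at this z (z outside [10.5, 14]); Combining (union): only the 24×16.5 cube at (14.5, -3.5) is present, so the union is just that shape — 1 connected region; (whole slice rotated 60° about Z — lengths, areas and connectivity unchanged). The result has 1 disconnected region.

1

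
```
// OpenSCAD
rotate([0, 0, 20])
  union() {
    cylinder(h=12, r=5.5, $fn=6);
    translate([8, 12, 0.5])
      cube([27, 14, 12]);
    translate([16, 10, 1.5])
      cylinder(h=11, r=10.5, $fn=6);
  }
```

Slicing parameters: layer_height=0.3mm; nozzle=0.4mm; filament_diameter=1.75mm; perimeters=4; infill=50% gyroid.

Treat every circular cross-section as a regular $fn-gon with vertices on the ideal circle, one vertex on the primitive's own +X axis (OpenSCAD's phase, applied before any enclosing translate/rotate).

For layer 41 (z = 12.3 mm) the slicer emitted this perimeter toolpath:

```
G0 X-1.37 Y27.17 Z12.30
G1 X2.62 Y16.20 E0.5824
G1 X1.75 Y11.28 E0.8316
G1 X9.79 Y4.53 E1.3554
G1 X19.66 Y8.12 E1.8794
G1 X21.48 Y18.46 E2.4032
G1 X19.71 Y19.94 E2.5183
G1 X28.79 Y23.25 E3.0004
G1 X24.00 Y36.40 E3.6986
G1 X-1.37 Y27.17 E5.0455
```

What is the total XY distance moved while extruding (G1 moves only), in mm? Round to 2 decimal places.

101.13 mm

Sum the Euclidean lengths of each G1 segment: total = 101.13 mm.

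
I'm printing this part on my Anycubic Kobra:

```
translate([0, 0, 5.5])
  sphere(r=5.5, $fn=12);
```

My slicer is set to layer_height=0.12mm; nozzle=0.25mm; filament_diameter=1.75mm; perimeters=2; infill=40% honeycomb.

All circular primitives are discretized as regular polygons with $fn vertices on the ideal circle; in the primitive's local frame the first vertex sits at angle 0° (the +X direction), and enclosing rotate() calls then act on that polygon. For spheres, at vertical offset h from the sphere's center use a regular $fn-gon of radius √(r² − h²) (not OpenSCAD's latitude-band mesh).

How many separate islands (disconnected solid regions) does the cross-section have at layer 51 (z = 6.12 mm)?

1

At z = 6.12 mm: the sphere: section is a regular 12-gon, circumradius = √(r²−h²) = √(5.5²−0.62²) = 5.465. Overall, the cross-section is a single solid region. Island count = 1.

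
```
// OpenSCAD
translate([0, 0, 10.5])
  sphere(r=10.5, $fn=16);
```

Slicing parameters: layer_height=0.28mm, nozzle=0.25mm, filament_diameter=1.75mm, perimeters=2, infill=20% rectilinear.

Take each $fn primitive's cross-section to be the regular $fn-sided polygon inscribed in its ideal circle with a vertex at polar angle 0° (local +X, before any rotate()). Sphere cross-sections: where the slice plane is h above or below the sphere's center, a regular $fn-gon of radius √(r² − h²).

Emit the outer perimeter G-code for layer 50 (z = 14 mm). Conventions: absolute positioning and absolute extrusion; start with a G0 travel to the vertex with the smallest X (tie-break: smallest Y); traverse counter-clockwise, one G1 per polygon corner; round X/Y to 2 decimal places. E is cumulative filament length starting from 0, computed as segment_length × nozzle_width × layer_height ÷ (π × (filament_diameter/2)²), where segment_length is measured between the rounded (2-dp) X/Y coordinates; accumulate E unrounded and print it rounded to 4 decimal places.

At z = 14 mm: the r=10.5 sphere slices to a regular 16-gon of circumradius 9.899 (√(r²−h²) with h=3.5 from center). The outline is a single polygon with 16 vertices. Extrusion per mm of travel: 0.25 × 0.28 / (π × 0.875²) = 0.029103. Accumulating E over each segment gives final E = 1.7990.

G0 X-9.90 Y0.00 Z14.00
G1 X-9.15 Y-3.79 E0.1124
G1 X-7.00 Y-7.00 E0.2249
G1 X-3.79 Y-9.15 E0.3373
G1 X0.00 Y-9.90 E0.4498
G1 X3.79 Y-9.15 E0.5622
G1 X7.00 Y-7.00 E0.6746
G1 X9.15 Y-3.79 E0.7871
G1 X9.90 Y0.00 E0.8995
G1 X9.15 Y3.79 E1.0119
G1 X7.00 Y7.00 E1.1244
G1 X3.79 Y9.15 E1.2368
G1 X0.00 Y9.90 E1.3493
G1 X-3.79 Y9.15 E1.4617
G1 X-7.00 Y7.00 E1.5741
G1 X-9.15 Y3.79 E1.6866
G1 X-9.90 Y0.00 E1.7990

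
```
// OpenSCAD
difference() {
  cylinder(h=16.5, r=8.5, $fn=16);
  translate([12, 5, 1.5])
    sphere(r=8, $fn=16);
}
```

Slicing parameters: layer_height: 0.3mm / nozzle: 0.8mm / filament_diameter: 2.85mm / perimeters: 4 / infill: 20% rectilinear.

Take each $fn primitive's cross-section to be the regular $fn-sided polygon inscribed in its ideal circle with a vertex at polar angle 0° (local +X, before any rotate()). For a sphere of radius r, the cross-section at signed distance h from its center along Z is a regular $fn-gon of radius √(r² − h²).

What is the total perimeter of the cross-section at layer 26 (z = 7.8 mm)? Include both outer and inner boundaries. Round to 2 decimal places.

53.06 mm

At z = 7.8 mm: the r=8.5 cylinder gives a regular 16-gon of circumradius 8.5 (constant along its height) (perimeter = 2·16·8.500·sin(180°/16) = 53.06 mm); the r=8 sphere at (12, 5) contributes a regular 16-gon of circumradius √(8²−6.3²) = 4.931 (perimeter = 2·16·4.931·sin(180°/16) = 30.78 mm); After the difference (first − rest): starting from the r=8.5 cylinder, the r=8 sphere at (12, 5) partially overlaps it — only the 0.47 mm² overlap (of its 74.42 mm²) is removed, clipping the outline — boundary = 53.06 mm. Overall, the cross-section is a single solid region. Total boundary length (outer) = 53.06 mm.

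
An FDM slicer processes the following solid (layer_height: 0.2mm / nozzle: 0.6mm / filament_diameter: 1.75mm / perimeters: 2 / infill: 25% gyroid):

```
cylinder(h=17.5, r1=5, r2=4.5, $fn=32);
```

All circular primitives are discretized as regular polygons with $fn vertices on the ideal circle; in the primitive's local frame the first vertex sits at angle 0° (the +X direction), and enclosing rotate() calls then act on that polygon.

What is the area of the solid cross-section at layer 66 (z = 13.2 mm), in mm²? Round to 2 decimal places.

66.71 mm²

At z = 13.2 mm: the cone (r1=5→r2=4.5) has section circumradius 4.623 here — a regular 32-gon (area = (32/2)·4.623²·sin(360°/32) = 66.71 mm²). Overall, the cross-section is a single solid region. Net area = 66.71 mm².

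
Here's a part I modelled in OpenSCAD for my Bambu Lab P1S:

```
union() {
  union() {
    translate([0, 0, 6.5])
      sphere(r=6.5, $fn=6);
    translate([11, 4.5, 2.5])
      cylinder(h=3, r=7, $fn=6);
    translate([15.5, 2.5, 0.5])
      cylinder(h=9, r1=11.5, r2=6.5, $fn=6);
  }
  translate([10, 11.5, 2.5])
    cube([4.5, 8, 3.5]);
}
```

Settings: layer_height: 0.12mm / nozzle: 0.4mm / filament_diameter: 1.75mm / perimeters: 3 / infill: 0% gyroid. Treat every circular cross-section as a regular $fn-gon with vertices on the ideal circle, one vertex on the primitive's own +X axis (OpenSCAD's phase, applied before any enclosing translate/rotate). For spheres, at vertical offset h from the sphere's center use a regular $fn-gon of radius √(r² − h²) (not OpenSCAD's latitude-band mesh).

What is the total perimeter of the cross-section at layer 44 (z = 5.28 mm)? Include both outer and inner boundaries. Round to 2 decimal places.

At z = 5.28 mm: the r=6.5 sphere slices to a regular 6-gon of circumradius 6.384 (√(r²−h²) with h=1.22 from center) (perimeter = 2·6·6.384·sin(180°/6) = 38.31 mm); the cylinder at (11, 4.5): section is a regular 6-gon, circumradius r=7 (perimeter = 2·6·7.000·sin(180°/6) = 42.00 mm); the cone at (15.5, 2.5) (r1=11.5→r2=6.5) has section circumradius 8.844 here — a regular 6-gon (perimeter = 2·6·8.844·sin(180°/6) = 53.07 mm); Combining (union): the regions partially overlap (shared area 91.42 mm²), so the edge portions inside another operand are dropped and the merged outline is re-measured after clipping — boundary = 97.15 mm; the cube at (10, 11.5) is present — its section is the full 4.5×8 rectangle (perimeter 25.00 mm); Merging all regions: the 2 present regions are separate (no shared area or edge), so areas and boundary lengths simply add and each stays a separate island — boundary = 122.15 mm. Overall, the cross-section has 3 separate islands. Total boundary length (outer) = 122.15 mm.

122.15 mm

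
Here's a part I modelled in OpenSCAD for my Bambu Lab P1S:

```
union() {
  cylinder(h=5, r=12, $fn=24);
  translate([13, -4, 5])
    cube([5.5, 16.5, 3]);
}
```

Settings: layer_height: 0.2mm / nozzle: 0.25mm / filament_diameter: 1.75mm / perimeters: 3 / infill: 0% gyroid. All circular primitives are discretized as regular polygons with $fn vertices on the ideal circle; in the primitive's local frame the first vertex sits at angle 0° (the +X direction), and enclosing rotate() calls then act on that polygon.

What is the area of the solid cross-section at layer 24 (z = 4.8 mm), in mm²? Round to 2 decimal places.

At z = 4.8 mm: the r=12 cylinder gives a regular 24-gon of circumradius 12 (constant along its height) (area = (24/2)·12.000²·sin(360°/24) = 447.24 mm²); the cube at (13, -4) is not intersected at this z (z outside [5, 8]); Combining (union): only the r=12 cylinder is present, so the union is just that shape — area = 447.24 mm². Overall, the cross-section is a single solid region. Net area = 447.24 mm².

447.24 mm²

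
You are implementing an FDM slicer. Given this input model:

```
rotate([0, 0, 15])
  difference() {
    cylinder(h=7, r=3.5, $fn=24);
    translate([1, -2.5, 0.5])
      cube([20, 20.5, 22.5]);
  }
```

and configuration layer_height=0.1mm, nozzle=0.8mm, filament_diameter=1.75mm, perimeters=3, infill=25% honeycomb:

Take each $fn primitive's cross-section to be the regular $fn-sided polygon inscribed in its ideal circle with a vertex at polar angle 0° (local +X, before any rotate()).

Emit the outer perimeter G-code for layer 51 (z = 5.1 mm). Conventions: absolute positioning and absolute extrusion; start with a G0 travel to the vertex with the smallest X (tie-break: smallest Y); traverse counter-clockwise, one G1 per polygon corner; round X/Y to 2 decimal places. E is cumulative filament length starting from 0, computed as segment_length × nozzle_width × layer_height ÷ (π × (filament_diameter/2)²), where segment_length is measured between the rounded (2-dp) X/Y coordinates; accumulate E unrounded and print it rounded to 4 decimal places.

At z = 5.1 mm: the r=3.5 cylinder contributes a regular 24-gon of circumradius 3.5; the 20×20.5 cube at (1, -2.5) contributes its full rectangle; Taking the first minus the rest: starting from the r=3.5 cylinder, the 20×20.5 cube at (1, -2.5) partially overlaps it — only the 11.46 mm² overlap (of its 410.00 mm²) is removed, clipping the outline — 1 connected region; (rotated 15° about Z; rotation is an isometry so areas/perimeters/island counts are preserved). The outline is a single polygon with 19 vertices. Extrusion per mm of travel: 0.8 × 0.1 / (π × 0.875²) = 0.033260. Accumulating E over each segment gives final E = 0.7309.

G0 X-3.50 Y0.00 Z5.10
G1 X-3.38 Y-0.91 E0.0305
G1 X-3.03 Y-1.75 E0.0608
G1 X-2.47 Y-2.47 E0.0911
G1 X-1.75 Y-3.03 E0.1215
G1 X-0.91 Y-3.38 E0.1517
G1 X0.00 Y-3.50 E0.1823
G1 X0.91 Y-3.38 E0.2128
G1 X1.75 Y-3.03 E0.2431
G1 X2.47 Y-2.47 E0.2734
G1 X3.01 Y-1.78 E0.3025
G1 X1.61 Y-2.16 E0.3508
G1 X0.10 Y3.49 E0.5453
G1 X0.00 Y3.50 E0.5486
G1 X-0.91 Y3.38 E0.5792
G1 X-1.75 Y3.03 E0.6094
G1 X-2.47 Y2.47 E0.6398
G1 X-3.03 Y1.75 E0.6701
G1 X-3.38 Y0.91 E0.7004
G1 X-3.50 Y0.00 E0.7309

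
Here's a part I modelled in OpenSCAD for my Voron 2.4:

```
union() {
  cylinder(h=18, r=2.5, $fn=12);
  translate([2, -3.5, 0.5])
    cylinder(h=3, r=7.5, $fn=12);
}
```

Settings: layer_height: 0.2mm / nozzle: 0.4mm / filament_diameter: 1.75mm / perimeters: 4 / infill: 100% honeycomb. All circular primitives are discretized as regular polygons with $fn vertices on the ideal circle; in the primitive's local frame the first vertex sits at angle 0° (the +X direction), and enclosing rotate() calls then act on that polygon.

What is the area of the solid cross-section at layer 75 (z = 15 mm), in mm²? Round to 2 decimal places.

18.75 mm²

At z = 15 mm: the r=2.5 cylinder gives a regular 12-gon of circumradius 2.5 (constant along its height) (area = (12/2)·2.500²·sin(360°/12) = 18.75 mm²); the cylinder at (2, -3.5) does not reach this height (z outside [0.5, 3.5]); Merging all regions: only the r=2.5 cylinder is present, so the union is just that shape — area = 18.75 mm². Overall, the cross-section is a single solid region. Net area = 18.75 mm².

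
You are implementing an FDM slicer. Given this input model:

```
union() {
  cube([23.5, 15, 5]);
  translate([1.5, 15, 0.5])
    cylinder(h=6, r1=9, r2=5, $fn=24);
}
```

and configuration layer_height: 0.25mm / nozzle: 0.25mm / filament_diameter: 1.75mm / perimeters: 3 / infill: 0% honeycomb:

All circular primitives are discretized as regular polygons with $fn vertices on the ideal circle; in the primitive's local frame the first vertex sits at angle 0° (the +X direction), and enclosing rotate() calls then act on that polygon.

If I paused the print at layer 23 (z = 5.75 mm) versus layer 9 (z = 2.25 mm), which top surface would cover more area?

layer 9 (z = 2.25 mm)

Layer 23 (z = 5.75): the cube does not reach this height (z outside [0, 5]); the cone at (1.5, 15): at t=0.875 of its height the radius interpolates to r₁+(r₂−r₁)t = 5.500, giving a regular 24-gon of that circumradius (area = (24/2)·5.500²·sin(360°/24) = 93.95 mm²); Combining (union): only the cone at (1.5, 15) is present, so the union is just that shape — area = 93.95 mm². So its area = 93.95 mm². Layer 9 (z = 2.25): the 23.5×15 cube contributes its full rectangle (area 352.50 mm²); the cone at (1.5, 15): at t=0.292 of its height the radius interpolates to r₁+(r₂−r₁)t = 7.833, giving a regular 24-gon of that circumradius (area = (24/2)·7.833²·sin(360°/24) = 190.58 mm²); Merging all regions: the regions partially overlap — summed areas 543.08 mm² minus the doubly-counted overlap 59.25 mm² gives 483.83 mm² — area = 483.83 mm². So its area = 483.83 mm². Layer 9 is larger (483.83 vs 93.95 mm²).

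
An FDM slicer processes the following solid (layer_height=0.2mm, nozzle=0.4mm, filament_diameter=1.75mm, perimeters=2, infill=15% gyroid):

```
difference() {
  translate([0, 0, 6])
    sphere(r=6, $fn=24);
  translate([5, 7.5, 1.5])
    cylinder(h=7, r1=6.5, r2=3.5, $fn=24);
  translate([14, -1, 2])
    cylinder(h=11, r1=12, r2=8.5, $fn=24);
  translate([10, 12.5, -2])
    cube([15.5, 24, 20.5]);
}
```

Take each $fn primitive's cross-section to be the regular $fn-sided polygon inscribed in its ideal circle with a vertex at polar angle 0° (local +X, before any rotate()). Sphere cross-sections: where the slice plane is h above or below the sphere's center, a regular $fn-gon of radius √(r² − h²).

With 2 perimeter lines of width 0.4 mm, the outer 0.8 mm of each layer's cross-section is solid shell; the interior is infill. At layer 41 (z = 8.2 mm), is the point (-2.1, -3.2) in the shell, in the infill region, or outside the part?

At z = 8.2 mm: the r=6 sphere slices to a regular 24-gon of circumradius 5.582 (√(r²−h²) with h=2.2 from center); the cone at (5, 7.5) (r1=6.5→r2=3.5) has section circumradius 3.629 here — a regular 24-gon; the cone at (14, -1): at t=0.564 of its height the radius interpolates to r₁+(r₂−r₁)t = 10.027, giving a regular 24-gon of that circumradius; the cube at (10, 12.5) is present — its section is the full 15.5×24 rectangle; Subtracting the remaining from the first: starting from the r=6 sphere, the cone at (5, 7.5) partially overlaps it — only the 0.15 mm² overlap (of its 40.89 mm²) is removed, clipping the outline; the cone at (14, -1) partially overlaps it — only the 6.30 mm² overlap (of its 312.28 mm²) is removed, clipping the outline; the 15.5×24 cube at (10, 12.5) misses the remaining region (no effect) — 1 connected region. Overall, the cross-section is a single solid region. The nearest boundary edge runs (-2.79, -4.83)→(-3.95, -3.95); distance from the point to it = 1.72 mm. The point is inside the cross-section and 1.72 mm from the nearest boundary — more than the 0.8 mm shell width (2 × 0.4), so it's in the infill interior.

infill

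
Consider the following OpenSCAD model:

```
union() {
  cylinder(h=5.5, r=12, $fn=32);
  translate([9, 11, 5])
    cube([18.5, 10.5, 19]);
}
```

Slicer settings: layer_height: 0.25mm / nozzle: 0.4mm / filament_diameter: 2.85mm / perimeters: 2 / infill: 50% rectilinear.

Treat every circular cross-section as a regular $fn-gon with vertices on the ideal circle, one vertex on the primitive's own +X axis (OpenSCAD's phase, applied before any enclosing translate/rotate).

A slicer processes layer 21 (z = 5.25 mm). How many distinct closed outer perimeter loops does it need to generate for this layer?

At z = 5.25 mm: the cylinder: section is a regular 32-gon, circumradius r=12; the cube at (9, 11) (footprint 18.5×10.5) is included at this height; Merging all regions: the 2 present regions are separate (no shared area or edge), so areas and boundary lengths simply add and each stays a separate island — 2 connected regions. The result has 2 disconnected regions.

2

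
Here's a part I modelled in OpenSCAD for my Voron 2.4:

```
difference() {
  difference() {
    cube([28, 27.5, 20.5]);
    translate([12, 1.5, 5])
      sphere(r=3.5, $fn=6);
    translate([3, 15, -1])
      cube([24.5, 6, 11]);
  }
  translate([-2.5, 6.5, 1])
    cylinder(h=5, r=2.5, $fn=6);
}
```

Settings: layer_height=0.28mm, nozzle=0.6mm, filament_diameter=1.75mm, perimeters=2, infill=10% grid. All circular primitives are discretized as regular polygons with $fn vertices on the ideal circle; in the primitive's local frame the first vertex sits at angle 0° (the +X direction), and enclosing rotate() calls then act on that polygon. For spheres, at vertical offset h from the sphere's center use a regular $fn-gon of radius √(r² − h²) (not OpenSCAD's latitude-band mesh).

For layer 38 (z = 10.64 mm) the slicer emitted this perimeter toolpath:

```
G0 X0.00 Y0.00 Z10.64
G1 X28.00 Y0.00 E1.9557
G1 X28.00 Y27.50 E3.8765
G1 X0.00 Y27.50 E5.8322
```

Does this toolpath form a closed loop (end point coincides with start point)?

Start point (G0): (0.00, 0.00). End point (last G1): the path does not return to the start — open.

no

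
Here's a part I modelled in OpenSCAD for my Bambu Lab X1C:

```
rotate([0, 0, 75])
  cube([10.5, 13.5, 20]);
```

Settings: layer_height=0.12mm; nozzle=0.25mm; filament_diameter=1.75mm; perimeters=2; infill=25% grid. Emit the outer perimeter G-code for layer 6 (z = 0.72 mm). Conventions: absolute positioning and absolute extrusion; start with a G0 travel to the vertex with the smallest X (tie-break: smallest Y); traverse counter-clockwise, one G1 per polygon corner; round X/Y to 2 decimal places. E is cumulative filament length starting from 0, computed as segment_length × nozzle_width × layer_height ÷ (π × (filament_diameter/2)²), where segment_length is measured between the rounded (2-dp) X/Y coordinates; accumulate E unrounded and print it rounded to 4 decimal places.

At z = 0.72 mm: the cube is present — its section is the full 10.5×13.5 rectangle; (whole slice rotated 75° about Z — lengths, areas and connectivity unchanged). The outline is a single polygon with 4 vertices. Extrusion per mm of travel: 0.25 × 0.12 / (π × 0.875²) = 0.012473. Accumulating E over each segment gives final E = 0.5988.

G0 X-13.04 Y3.49 Z0.72
G1 X0.00 Y0.00 E0.1684
G1 X2.72 Y10.14 E0.2993
G1 X-10.32 Y13.64 E0.4677
G1 X-13.04 Y3.49 E0.5988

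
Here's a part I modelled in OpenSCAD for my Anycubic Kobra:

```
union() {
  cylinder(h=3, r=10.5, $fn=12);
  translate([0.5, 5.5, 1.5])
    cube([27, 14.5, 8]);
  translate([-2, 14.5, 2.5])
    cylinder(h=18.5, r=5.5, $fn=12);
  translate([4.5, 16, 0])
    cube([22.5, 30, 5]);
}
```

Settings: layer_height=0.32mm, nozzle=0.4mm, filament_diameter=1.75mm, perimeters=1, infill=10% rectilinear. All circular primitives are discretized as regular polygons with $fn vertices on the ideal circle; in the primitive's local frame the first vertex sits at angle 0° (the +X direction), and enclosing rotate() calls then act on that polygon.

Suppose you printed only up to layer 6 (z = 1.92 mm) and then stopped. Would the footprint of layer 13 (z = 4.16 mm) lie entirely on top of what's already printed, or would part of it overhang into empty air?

Compare the two slices. At z = 1.92: the r=10.5 cylinder contributes a regular 12-gon of circumradius 10.5 (area = (12/2)·10.500²·sin(360°/12) = 330.75 mm²); the cube at (0.5, 5.5) is present — its section is the full 27×14.5 rectangle (area 391.50 mm²); the cylinder at (-2, 14.5) does not reach this height (z outside [2.5, 21]); the cube at (4.5, 16) (footprint 22.5×30) is included at this height (area 675.00 mm²); Taking the union: the regions partially overlap — summed areas 1397.25 mm² minus the doubly-counted overlap 116.55 mm² gives 1280.70 mm² — area = 1280.70 mm². At z = 4.16: the cylinder is not intersected at this z (z outside [0, 3]); the cube at (0.5, 5.5) (footprint 27×14.5) is included at this height (area 391.50 mm²); the cylinder at (-2, 14.5): section is a regular 12-gon, circumradius r=5.5 (area = (12/2)·5.500²·sin(360°/12) = 90.75 mm²); the cube at (4.5, 16) (footprint 22.5×30) is included at this height (area 675.00 mm²); Combining (union): the regions partially overlap — summed areas 1157.25 mm² minus the doubly-counted overlap 109.55 mm² gives 1047.70 mm² — area = 1047.70 mm². Checking containment: at z = 4.16 the cross-section extends beyond the z = 1.92 cross-section by about 67.99 mm².

part overhangs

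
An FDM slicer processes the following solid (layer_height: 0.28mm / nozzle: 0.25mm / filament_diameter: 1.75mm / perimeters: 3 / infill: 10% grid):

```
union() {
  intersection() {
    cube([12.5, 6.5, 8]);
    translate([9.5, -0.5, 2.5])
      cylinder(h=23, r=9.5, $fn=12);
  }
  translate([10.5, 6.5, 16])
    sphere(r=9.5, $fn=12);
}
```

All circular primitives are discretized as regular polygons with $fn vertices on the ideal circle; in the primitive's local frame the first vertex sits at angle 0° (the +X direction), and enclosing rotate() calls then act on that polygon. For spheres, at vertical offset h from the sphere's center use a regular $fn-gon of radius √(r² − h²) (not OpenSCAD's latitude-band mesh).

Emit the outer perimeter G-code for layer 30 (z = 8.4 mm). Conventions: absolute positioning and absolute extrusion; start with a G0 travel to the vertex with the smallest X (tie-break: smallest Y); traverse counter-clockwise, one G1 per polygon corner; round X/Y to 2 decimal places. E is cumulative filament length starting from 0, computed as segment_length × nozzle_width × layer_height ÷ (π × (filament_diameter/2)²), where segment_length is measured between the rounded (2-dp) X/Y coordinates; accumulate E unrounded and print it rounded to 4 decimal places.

At z = 8.4 mm: the cube is absent (z outside [0, 8]); the r=9.5 cylinder at (9.5, -0.5) contributes a regular 12-gon of circumradius 9.5; Taking the intersection: at least one operand is absent at this height, so nothing remains; the r=9.5 sphere at (10.5, 6.5) contributes a regular 12-gon of circumradius √(9.5²−7.6²) = 5.700; Taking the union: only the r=9.5 sphere at (10.5, 6.5) is present, so the union is just that shape — 1 connected region. The outline is a single polygon with 12 vertices. Extrusion per mm of travel: 0.25 × 0.28 / (π × 0.875²) = 0.029103. Accumulating E over each segment gives final E = 1.0308.

G0 X4.80 Y6.50 Z8.40
G1 X5.56 Y3.65 E0.0858
G1 X7.65 Y1.56 E0.1719
G1 X10.50 Y0.80 E0.2577
G1 X13.35 Y1.56 E0.3435
G1 X15.44 Y3.65 E0.4296
G1 X16.20 Y6.50 E0.5154
G1 X15.44 Y9.35 E0.6012
G1 X13.35 Y11.44 E0.6873
G1 X10.50 Y12.20 E0.7731
G1 X7.65 Y11.44 E0.8589
G1 X5.56 Y9.35 E0.9450
G1 X4.80 Y6.50 E1.0308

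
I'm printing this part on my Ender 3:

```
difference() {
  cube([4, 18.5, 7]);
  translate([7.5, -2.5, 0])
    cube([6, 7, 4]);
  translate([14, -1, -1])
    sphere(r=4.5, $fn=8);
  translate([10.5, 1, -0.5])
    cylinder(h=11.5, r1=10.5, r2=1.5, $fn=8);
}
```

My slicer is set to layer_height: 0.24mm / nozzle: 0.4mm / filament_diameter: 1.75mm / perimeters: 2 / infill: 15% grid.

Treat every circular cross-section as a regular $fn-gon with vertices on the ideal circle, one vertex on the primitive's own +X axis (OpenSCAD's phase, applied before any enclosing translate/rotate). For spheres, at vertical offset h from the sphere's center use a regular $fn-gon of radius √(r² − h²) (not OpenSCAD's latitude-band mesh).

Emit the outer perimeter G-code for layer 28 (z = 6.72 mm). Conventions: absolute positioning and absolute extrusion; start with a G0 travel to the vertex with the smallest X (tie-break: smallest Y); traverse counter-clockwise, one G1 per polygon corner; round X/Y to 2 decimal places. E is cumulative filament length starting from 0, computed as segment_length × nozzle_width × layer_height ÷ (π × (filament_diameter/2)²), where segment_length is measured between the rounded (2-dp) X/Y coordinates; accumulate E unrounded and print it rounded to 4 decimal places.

G0 X0.00 Y0.00 Z6.72
G1 X4.00 Y0.00 E0.1596
G1 X4.00 Y18.50 E0.8980
G1 X0.00 Y18.50 E1.0577
G1 X0.00 Y0.00 E1.7960

At z = 6.72 mm: the cube (footprint 4×18.5) is included at this height; the cube at (7.5, -2.5) does not reach this height (z outside [0, 4]); the sphere at (14, -1) does not reach this height (|z−center|=7.720 > r=4.5); the cone at (10.5, 1) contributes a regular 8-gon of circumradius 4.850 (interpolated between r1=10.5 and r2=1.5 at t=0.628); Subtracting the remaining from the first: starting from the 4×18.5 cube, the cone at (10.5, 1) misses the remaining region (no effect) — 1 connected region. The outline is a single polygon with 4 vertices. Extrusion per mm of travel: 0.4 × 0.24 / (π × 0.875²) = 0.039912. Accumulating E over each segment gives final E = 1.7960.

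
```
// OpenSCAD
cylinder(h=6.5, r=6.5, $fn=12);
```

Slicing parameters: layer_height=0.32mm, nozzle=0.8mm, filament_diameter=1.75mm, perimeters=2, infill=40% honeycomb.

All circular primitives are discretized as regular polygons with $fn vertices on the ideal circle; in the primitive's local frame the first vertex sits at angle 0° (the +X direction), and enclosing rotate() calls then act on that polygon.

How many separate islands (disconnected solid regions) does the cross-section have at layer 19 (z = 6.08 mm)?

1

At z = 6.08 mm: the cylinder: section is a regular 12-gon, circumradius r=6.5. Overall, the cross-section is a single solid region. Island count = 1.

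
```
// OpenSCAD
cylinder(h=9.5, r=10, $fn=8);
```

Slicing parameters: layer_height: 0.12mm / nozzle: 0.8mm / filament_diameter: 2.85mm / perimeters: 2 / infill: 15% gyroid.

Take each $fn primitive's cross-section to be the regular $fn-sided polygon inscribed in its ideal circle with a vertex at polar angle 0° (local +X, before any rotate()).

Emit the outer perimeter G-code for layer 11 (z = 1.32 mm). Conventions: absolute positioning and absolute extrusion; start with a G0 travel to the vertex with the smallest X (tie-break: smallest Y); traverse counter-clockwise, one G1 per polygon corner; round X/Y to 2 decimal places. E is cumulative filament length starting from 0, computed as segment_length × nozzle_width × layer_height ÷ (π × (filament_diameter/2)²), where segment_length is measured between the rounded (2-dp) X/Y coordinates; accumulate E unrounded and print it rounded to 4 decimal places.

At z = 1.32 mm: the r=10 cylinder contributes a regular 8-gon of circumradius 10. The outline is a single polygon with 8 vertices. Extrusion per mm of travel: 0.8 × 0.12 / (π × 1.425²) = 0.015048. Accumulating E over each segment gives final E = 0.9213.

G0 X-10.00 Y0.00 Z1.32
G1 X-7.07 Y-7.07 E0.1152
G1 X0.00 Y-10.00 E0.2303
G1 X7.07 Y-7.07 E0.3455
G1 X10.00 Y0.00 E0.4607
G1 X7.07 Y7.07 E0.5758
G1 X0.00 Y10.00 E0.6910
G1 X-7.07 Y7.07 E0.8062
G1 X-10.00 Y0.00 E0.9213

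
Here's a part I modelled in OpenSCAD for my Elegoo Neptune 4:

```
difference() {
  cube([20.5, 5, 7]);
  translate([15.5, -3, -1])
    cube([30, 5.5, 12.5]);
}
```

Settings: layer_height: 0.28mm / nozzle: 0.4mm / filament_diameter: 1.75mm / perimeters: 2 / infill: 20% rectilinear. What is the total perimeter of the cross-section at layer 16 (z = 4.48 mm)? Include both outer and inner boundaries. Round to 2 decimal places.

51.00 mm

At z = 4.48 mm: the cube (footprint 20.5×5) is included at this height (perimeter 51.00 mm); the cube at (15.5, -3) (footprint 30×5.5) is included at this height (perimeter 71.00 mm); Taking the first minus the rest: starting from the 20.5×5 cube, the 30×5.5 cube at (15.5, -3) partially overlaps it — only the 12.50 mm² overlap (of its 165.00 mm²) is removed, clipping the outline — boundary = 51.00 mm. Overall, the cross-section is a single solid region. Total boundary length (outer) = 51.00 mm.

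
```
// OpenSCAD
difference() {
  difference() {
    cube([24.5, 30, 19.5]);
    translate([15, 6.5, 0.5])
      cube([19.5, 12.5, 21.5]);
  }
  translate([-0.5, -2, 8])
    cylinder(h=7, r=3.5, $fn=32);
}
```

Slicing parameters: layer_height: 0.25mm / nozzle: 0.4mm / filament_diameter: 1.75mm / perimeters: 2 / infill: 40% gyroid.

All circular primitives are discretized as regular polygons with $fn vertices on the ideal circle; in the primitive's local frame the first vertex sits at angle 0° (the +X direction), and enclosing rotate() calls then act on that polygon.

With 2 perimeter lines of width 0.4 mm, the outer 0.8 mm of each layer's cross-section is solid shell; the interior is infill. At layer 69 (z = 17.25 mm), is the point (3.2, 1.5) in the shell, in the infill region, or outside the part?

infill

At z = 17.25 mm: the cube (footprint 24.5×30) is included at this height; the 19.5×12.5 cube at (15, 6.5) contributes its full rectangle; After the difference (first − rest): starting from the 24.5×30 cube, the 19.5×12.5 cube at (15, 6.5) partially overlaps it — only the 118.75 mm² overlap (of its 243.75 mm²) is removed, clipping the outline — 1 connected region; the cylinder at (-0.5, -2) is absent (z outside [8, 15]); Taking the first minus the rest: none of the subtracted shapes is present at this height, so that combined region is unchanged — 1 connected region. Overall, the cross-section is a single solid region. The nearest boundary edge runs (24.50, 0.00)→(0.00, 0.00); distance from the point to it = 1.50 mm. The point is inside the cross-section and 1.50 mm from the nearest boundary — more than the 0.8 mm shell width (2 × 0.4), so it's in the infill interior.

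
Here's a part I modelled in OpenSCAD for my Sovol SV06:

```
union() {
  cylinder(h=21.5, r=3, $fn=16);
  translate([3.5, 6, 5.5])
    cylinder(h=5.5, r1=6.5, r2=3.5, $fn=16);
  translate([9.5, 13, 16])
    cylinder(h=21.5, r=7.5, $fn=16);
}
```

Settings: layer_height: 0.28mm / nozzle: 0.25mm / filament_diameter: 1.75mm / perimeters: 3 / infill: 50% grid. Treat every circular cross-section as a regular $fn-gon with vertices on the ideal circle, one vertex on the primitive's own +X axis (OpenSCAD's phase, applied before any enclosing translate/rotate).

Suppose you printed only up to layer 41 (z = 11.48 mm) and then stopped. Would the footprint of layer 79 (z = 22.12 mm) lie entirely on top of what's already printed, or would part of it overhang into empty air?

Compare the two slices. At z = 11.48: the r=3 cylinder gives a regular 16-gon of circumradius 3 (constant along its height) (area = (16/2)·3.000²·sin(360°/16) = 27.55 mm²); the cone at (3.5, 6) does not reach this height (z outside [5.5, 11]); the cylinder at (9.5, 13) does not reach this height (z outside [16, 37.5]); Taking the union: only the r=3 cylinder is present, so the union is just that shape — area = 27.55 mm². At z = 22.12: the cylinder is not intersected at this z (z outside [0, 21.5]); the cone at (3.5, 6) does not reach this height (z outside [5.5, 11]); the r=7.5 cylinder at (9.5, 13) gives a regular 16-gon of circumradius 7.5 (constant along its height) (area = (16/2)·7.500²·sin(360°/16) = 172.21 mm²); Taking the union: only the r=7.5 cylinder at (9.5, 13) is present, so the union is just that shape — area = 172.21 mm². Checking containment: at z = 22.12 the cross-section extends beyond the z = 11.48 cross-section by about 172.21 mm².

part overhangs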